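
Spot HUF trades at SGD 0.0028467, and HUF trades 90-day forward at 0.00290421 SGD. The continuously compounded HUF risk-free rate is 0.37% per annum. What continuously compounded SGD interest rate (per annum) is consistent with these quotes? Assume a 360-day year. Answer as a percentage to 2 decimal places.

8.37%

T = 90/360 years.
By CIP, F/S equals the SGD-to-HUF growth ratio: 0.00290421/0.0028467 = 1.0202023.
The HUF side grows by e^(0.0037×90/360) = 1.0009254.
That pins the SGD growth at 1.0211464.
Take logs: ln 1.0211464 / (90/360) = 0.083704, so 8.37%.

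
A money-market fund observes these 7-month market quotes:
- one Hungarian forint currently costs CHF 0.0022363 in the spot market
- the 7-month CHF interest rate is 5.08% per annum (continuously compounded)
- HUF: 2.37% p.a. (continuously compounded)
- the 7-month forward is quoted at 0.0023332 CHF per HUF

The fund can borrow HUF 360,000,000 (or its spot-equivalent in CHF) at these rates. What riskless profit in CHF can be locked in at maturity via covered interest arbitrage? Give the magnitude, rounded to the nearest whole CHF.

CHF 22,363

T = 7/12 years.
Keep in HUF, deliver into the forward: 360,000,000·1.01392101·0.0023332 = CHF 851,644.98.
Swap to CHF now, deposit: 360,000,000·0.0022363·1.03007677 = CHF 829,281.85.
The quoted forward overvalues HUF, so borrow CHF, buy HUF at spot, deposit the HUF at 2.37%, and sell the proceeds forward at 0.0023332.
Arbitrage profit = |851,644.98 − 829,281.85| = CHF 22,363.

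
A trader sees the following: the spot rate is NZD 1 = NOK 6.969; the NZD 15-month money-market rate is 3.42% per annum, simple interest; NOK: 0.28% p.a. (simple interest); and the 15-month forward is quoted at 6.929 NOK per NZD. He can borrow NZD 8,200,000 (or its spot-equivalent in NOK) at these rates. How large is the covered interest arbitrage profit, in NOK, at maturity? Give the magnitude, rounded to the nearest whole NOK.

NOK 1,900,951

T = 15/12 years.
Invest the NZD and cover forward: 8,200,000 × 1.042750 × 6.929 = NOK 59,246,760.95.
Convert at spot and invest in NOK: 8,200,000 × 6.969 × 1.003500 = NOK 57,345,810.30.
The quoted forward overvalues NZD, so borrow NOK, buy NZD at spot, deposit the NZD at 3.42%, and sell the proceeds forward at 6.929.
The gap between the two covered legs is NOK 1,900,951.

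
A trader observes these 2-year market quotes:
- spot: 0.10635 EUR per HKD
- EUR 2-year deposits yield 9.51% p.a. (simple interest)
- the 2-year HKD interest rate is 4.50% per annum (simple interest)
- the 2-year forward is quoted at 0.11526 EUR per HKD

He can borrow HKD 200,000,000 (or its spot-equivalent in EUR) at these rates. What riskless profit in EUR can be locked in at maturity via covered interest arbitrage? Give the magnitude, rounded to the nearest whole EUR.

EUR 188,874

T = 2 years.
Invest the HKD and cover forward: 200,000,000 × 1.090000 × 0.11526 = EUR 25,126,680.00.
Convert at spot and invest in EUR: 200,000,000 × 0.10635 × 1.190200 = EUR 25,315,554.00.
The quoted forward undervalues HKD, so borrow HKD, convert to EUR at spot, deposit the EUR at 9.51%, and buy HKD forward at 0.11526 to cover the loan.
Profit = 25,315,554.00 − 25,126,680.00 = EUR 188,874.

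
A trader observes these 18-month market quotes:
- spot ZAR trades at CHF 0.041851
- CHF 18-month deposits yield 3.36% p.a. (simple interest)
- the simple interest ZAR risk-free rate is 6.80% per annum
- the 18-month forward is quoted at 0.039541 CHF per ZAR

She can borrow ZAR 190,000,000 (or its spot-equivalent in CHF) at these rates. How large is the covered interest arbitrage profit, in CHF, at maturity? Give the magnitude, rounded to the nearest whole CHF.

CHF 73,361

T = 18/12 years.
Route A — deposit ZAR, sell forward: 190,000,000 × 1.102000 × 0.039541 = CHF 8,279,094.58.
Route B — convert at spot, deposit CHF: 190,000,000 × 0.041851 × 1.050400 = CHF 8,352,455.18.
The quoted forward undervalues ZAR, so borrow ZAR, convert to CHF at spot, deposit the CHF at 3.36%, and buy ZAR forward at 0.039541 to cover the loan.
The gap between the two covered legs is CHF 73,361.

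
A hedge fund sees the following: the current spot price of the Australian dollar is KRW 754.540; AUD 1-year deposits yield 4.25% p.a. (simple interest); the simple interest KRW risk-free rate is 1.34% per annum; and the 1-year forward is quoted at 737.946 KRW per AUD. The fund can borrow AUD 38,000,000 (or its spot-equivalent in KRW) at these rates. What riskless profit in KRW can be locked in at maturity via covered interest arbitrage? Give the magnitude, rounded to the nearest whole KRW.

T = 1 year.
Route A — deposit AUD, sell forward: 38,000,000 × 1.042500 × 737.946 = KRW 29,233,730,790.00.
Route B — convert at spot, deposit KRW: 38,000,000 × 754.540 × 1.013400 = KRW 29,056,731,768.00.
The quoted forward overvalues AUD, so borrow KRW, buy AUD at spot, deposit the AUD at 4.25%, and sell the proceeds forward at 737.946.
The gap between the two covered legs is KRW 176,999,022.

KRW 176,999,022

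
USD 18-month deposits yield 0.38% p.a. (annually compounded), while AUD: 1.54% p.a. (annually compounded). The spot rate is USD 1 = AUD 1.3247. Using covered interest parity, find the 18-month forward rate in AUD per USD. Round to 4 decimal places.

1.3477

T = 18/12 years.
AUD growth factor: (1 + 0.0154)^(18/12) = 1.0231887.
USD growth factor: (1 + 0.0038)^(18/12) = 1.0057054.
CIP: F = S · (grow AUD)/(grow USD) = 1.3247 × 1.0231887/1.0057054 = 1.347729 AUD per USD.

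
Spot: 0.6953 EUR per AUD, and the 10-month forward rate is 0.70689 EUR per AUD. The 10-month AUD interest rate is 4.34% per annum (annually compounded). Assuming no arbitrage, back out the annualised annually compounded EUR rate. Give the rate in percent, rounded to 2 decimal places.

6.43%

T = 10/12 years.
CIP gives F = S · g_EUR/g_AUD, so g_EUR/g_AUD = 0.70689/0.6953 = 1.0166691.
The AUD side grows by (1 + 0.0434)^(10/12) = 1.036038.
Hence g_EUR = 1.0533078.
r = 1.0533078^(12/10) − 1 = 0.064306 → 6.43%.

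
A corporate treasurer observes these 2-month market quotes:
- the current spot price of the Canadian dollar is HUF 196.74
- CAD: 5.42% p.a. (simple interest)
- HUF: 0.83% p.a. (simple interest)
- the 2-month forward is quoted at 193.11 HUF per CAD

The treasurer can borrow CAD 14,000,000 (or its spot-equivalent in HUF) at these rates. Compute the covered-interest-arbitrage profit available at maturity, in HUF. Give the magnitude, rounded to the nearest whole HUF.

T = 2/12 years.
Invest the CAD and cover forward: 14,000,000 × 1.009033333333 × 193.11 = HUF 2,727,961,978.00.
Convert at spot and invest in HUF: 14,000,000 × 196.74 × 1.001383333333 = HUF 2,758,170,198.00.
The quoted forward undervalues CAD, so borrow CAD, convert to HUF at spot, deposit the HUF at 0.83%, and buy CAD forward at 193.11 to cover the loan.
Arbitrage profit = |2,727,961,978.00 − 2,758,170,198.00| = HUF 30,208,220.

HUF 30,208,220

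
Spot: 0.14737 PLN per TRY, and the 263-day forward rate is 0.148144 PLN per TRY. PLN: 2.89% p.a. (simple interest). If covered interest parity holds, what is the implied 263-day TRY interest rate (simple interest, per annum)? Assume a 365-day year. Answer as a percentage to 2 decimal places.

2.15%

T = 263/365 years.
F/S = 0.148144/0.14737 = 1.0052521 = (growth of PLN) / (growth of TRY).
The PLN side grows by 1 + 0.0289×263/365 = 1.0208238.
That pins the TRY growth at 1.0154903.
r = (1.0154903 − 1)/(263/365) = 0.021498 → 2.15%.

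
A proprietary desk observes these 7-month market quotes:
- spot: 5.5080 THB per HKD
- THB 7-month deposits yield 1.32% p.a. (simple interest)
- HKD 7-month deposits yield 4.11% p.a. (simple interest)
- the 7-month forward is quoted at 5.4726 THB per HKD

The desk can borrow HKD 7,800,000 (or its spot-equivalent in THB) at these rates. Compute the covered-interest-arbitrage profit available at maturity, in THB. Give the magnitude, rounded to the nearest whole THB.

THB 416,473

T = 7/12 years.
Invest the HKD and cover forward: 7,800,000 × 1.023975 × 5.4726 = THB 43,709,683.56.
Convert at spot and invest in THB: 7,800,000 × 5.5080 × 1.007700 = THB 43,293,210.48.
The quoted forward overvalues HKD, so borrow THB, buy HKD at spot, deposit the HKD at 4.11%, and sell the proceeds forward at 5.4726.
The gap between the two covered legs is THB 416,473.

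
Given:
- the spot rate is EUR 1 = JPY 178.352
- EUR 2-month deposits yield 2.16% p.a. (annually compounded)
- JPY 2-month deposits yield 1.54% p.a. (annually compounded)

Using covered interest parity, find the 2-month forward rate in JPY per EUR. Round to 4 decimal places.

178.1711

T = 2/12 years.
JPY growth factor: (1 + 0.0154)^(2/12) = 1.002550351.
Growth of 1 EUR over T: (1 + 0.0216)^(2/12) = 1.003568021.
So F = 178.352 × 1.002550351 / 1.003568021 = 178.171142 (JPY/EUR).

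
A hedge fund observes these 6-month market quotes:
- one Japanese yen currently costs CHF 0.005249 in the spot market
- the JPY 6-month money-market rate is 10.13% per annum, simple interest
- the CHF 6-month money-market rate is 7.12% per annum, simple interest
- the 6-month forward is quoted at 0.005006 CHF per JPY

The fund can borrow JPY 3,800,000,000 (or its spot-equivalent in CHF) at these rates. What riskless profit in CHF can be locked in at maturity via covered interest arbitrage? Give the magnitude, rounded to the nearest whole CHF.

CHF 669,980

T = 6/12 years.
Invest the JPY and cover forward: 3,800,000,000 × 1.050650 × 0.005006 = CHF 19,986,304.82.
Convert at spot and invest in CHF: 3,800,000,000 × 0.005249 × 1.035600 = CHF 20,656,284.72.
The quoted forward undervalues JPY, so borrow JPY, convert to CHF at spot, deposit the CHF at 7.12%, and buy JPY forward at 0.005006 to cover the loan.
Arbitrage profit = |19,986,304.82 − 20,656,284.72| = CHF 669,980.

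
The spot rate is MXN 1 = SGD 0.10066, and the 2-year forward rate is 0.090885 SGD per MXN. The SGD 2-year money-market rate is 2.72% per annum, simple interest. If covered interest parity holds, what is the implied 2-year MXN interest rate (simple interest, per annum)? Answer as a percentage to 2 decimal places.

T = 2 years.
By CIP, F/S equals the SGD-to-MXN growth ratio: 0.090885/0.10066 = 0.9028909.
The SGD side grows by 1 + 0.0272×2 = 1.054400.
So the MXN growth factor = 1.1678044.
(1.1678044 − 1)/T = 0.083902, i.e. 8.39%.

8.39%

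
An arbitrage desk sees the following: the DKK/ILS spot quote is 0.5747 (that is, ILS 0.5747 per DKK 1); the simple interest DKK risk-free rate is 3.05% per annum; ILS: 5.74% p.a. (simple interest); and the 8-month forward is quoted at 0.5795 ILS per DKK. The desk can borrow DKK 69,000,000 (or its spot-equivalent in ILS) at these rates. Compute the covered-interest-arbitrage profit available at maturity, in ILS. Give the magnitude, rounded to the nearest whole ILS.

T = 8/12 years.
Invest the DKK and cover forward: 69,000,000 × 1.0203333333 × 0.5795 = ILS 40,798,538.50.
Convert at spot and invest in ILS: 69,000,000 × 0.5747 × 1.0382666667 = ILS 41,171,737.88.
The quoted forward undervalues DKK, so borrow DKK, convert to ILS at spot, deposit the ILS at 5.74%, and buy DKK forward at 0.5795 to cover the loan.
The gap between the two covered legs is ILS 373,199.

ILS 373,199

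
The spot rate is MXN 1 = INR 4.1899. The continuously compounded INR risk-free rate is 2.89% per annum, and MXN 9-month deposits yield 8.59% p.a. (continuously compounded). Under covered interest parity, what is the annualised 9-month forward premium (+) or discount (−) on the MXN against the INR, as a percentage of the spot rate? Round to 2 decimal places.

T = 9/12 years.
CIP forward (INR per MXN) = 4.1899 × 1.0219116/1.0665456 = 4.0145564.
(F − S)/S ÷ T = (4.0145564 − 4.1899)/4.1899/(9/12) = -0.055799 → -5.58%.

-5.58%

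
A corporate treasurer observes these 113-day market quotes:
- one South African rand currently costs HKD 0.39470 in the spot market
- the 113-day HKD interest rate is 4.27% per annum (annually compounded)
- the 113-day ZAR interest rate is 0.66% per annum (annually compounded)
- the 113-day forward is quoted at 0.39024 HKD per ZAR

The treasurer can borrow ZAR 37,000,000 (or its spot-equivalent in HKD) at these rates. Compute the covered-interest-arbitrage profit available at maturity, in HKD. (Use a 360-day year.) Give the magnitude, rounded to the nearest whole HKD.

T = 113/360 years.
Route A — deposit ZAR, sell forward: 37,000,000 × 1.0020669934 × 0.39024 = HKD 14,468,725.07.
Route B — convert at spot, deposit HKD: 37,000,000 × 0.39470 × 1.0132113021 = HKD 14,796,836.53.
The quoted forward undervalues ZAR, so borrow ZAR, convert to HKD at spot, deposit the HKD at 4.27%, and buy ZAR forward at 0.39024 to cover the loan.
Arbitrage profit = |14,468,725.07 − 14,796,836.53| = HKD 328,111.

HKD 328,111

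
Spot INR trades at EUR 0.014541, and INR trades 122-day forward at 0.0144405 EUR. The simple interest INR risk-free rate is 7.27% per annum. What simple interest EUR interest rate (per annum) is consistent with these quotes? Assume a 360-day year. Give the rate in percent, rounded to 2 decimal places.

5.18%

T = 122/360 years.
By CIP, F/S equals the EUR-to-INR growth ratio: 0.0144405/0.014541 = 0.9930885.
The INR side grows by 1 + 0.0727×122/360 = 1.0246372.
So the EUR growth factor = 1.0175554.
(1.0175554 − 1)/T = 0.051803, i.e. 5.18%.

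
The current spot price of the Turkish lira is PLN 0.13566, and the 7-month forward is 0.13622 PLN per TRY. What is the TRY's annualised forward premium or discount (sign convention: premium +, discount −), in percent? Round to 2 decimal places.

T = 7/12 years.
(F − S)/S = (0.13622 − 0.13566)/0.13566 = 0.0041280.
Annualise by dividing by T: 0.0041280 / (7/12) = 0.007077 → 0.71%.

+0.71%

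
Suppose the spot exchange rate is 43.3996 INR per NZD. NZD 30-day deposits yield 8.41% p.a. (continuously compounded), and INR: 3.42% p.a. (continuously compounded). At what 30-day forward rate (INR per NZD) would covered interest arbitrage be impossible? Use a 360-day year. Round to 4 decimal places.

T = 30/360 years.
INR growth factor: e^(0.0342×30/360) = 1.00285407.
NZD accumulates by e^(0.0841×30/360) = 1.00703295.
CIP: F = S · (grow INR)/(grow NZD) = 43.3996 × 1.00285407/1.00703295 = 43.219505 INR per NZD.

43.2195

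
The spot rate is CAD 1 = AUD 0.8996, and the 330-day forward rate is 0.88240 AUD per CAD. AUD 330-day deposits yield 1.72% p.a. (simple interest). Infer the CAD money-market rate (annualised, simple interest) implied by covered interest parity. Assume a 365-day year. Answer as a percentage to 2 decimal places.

3.91%

T = 330/365 years.
By CIP, F/S equals the AUD-to-CAD growth ratio: 0.8824/0.8996 = 0.9808804.
AUD growth factor: 1 + 0.0172×330/365 = 1.0155507.
So the CAD growth factor = 1.0353461.
r = (1.0353461 − 1)/(330/365) = 0.039095 → 3.91%.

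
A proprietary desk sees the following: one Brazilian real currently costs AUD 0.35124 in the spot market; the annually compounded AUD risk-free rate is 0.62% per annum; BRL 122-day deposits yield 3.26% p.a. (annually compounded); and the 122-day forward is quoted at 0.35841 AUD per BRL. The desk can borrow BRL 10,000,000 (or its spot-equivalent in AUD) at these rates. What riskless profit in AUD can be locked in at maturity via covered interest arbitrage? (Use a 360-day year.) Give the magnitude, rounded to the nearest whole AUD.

AUD 103,512

T = 122/360 years.
Invest the BRL and cover forward: 10,000,000 × 1.010930829 × 0.35841 = AUD 3,623,277.18.
Convert at spot and invest in AUD: 10,000,000 × 0.35124 × 1.00209682 = AUD 3,519,764.87.
The quoted forward overvalues BRL, so borrow AUD, buy BRL at spot, deposit the BRL at 3.26%, and sell the proceeds forward at 0.35841.
Profit = 3,623,277.18 − 3,519,764.87 = AUD 103,512.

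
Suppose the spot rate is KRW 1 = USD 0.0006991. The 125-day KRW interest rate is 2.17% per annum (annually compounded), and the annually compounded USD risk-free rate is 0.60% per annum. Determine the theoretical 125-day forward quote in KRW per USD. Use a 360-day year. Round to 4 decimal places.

1438.1226

T = 125/360 years.
USD accumulates by (1 + 0.0060)^(125/360) = 1.0020792669.
KRW growth factor: (1 + 0.0217)^(125/360) = 1.0074819855.
So F = 0.0006991 × 1.0020792669 / 1.0074819855 = 0.0006953510093 (USD/KRW).
Invert for KRW per USD: 1 / 0.0006953510093 = 1438.1226.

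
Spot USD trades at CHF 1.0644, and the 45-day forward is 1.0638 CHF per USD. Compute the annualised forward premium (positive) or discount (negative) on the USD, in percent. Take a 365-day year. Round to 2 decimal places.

-0.46%

T = 45/365 years.
(F − S)/S = (1.0638 − 1.0644)/1.0644 = -0.0005637.
Annualise by dividing by T: -0.0005637 / (45/365) = -0.004572 → -0.46%.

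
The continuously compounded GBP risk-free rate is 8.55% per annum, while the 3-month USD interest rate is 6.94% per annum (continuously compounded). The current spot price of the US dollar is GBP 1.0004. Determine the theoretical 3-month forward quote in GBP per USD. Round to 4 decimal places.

T = 3/12 years.
GBP accumulates by e^(0.0855×3/12) = 1.0216051.
Growth of 1 USD over T: e^(0.0694×3/12) = 1.0175014.
So F = 1.0004 × 1.0216051 / 1.0175014 = 1.004435 (GBP/USD).

1.0044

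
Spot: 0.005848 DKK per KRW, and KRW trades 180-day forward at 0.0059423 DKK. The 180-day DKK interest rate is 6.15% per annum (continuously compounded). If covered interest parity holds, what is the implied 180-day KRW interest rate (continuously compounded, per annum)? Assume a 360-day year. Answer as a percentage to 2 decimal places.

2.95%

T = 180/360 years.
By CIP, F/S equals the DKK-to-KRW growth ratio: 0.0059423/0.005848 = 1.0161252.
DKK growth factor: e^(0.0615×180/360) = 1.0312277.
That pins the KRW growth at 1.0148628.
r = ln(1.0148628)/(180/360) = 0.029507 → 2.95%.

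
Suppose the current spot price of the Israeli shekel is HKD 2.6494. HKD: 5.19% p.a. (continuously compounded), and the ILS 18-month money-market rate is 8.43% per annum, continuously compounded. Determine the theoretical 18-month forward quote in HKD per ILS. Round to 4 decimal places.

T = 18/12 years.
Growth of 1 HKD over T: e^(0.0519×18/12) = 1.0809605.
ILS growth factor: e^(0.0843×18/12) = 1.1347927.
CIP: F = S · (grow HKD)/(grow ILS) = 2.6494 × 1.0809605/1.1347927 = 2.523718 HKD per ILS.

2.5237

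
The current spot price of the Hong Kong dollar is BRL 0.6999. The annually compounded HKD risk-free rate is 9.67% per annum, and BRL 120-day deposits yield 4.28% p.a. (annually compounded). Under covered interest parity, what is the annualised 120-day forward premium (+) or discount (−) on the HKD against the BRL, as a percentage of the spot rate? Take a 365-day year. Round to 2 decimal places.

T = 120/365 years.
F = S · g_BRL/g_HKD = 0.6999 × 1.0138738/1.0308122 = 0.6883992.
Annualised premium = (F − S)/S × (1/T) = (0.6883992 − 0.6999)/0.6999 ÷ (120/365) = -5.00%.

-5.00%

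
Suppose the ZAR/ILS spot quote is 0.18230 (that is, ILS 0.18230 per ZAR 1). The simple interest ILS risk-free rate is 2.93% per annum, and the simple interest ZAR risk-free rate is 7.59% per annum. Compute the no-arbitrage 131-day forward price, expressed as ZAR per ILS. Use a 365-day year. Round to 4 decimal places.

T = 131/365 years.
Growth of 1 ILS over T: 1 + 0.0293×131/365 = 1.0105159.
ZAR growth factor: 1 + 0.0759×131/365 = 1.0272408.
So F = 0.1823 × 1.0105159 / 1.0272408 = 0.1793319 (ILS/ZAR).
Invert for ZAR per ILS: 1 / 0.1793319 = 5.5763.

5.5763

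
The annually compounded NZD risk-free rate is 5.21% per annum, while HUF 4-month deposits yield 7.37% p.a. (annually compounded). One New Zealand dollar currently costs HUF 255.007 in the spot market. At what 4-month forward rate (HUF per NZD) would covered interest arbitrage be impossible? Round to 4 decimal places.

256.7403

T = 4/12 years.
HUF accumulates by (1 + 0.0737)^(4/12) = 1.023986704.
Growth of 1 NZD over T: (1 + 0.0521)^(4/12) = 1.017073503.
Forward (HUF per NZD) = 255.007 × 1.023986704 / 1.017073503 = 256.740321.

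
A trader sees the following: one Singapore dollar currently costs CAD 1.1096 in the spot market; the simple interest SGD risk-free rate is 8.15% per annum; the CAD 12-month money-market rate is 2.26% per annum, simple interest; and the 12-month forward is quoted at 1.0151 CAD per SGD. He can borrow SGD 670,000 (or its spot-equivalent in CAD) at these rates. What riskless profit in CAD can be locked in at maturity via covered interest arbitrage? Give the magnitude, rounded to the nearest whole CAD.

T = 1 year.
Keep in SGD, deliver into the forward: 670,000·1.081500·1.0151 = CAD 735,546.54.
Swap to CAD now, deposit: 670,000·1.1096·1.022600 = CAD 760,233.56.
The quoted forward undervalues SGD, so borrow SGD, convert to CAD at spot, deposit the CAD at 2.26%, and buy SGD forward at 1.0151 to cover the loan.
The gap between the two covered legs is CAD 24,687.

CAD 24,687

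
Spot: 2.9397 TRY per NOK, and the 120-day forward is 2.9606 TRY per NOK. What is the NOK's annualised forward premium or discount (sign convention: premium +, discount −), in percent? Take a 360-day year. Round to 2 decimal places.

+2.13%

T = 120/360 years.
Period premium: (2.9606 − 2.9397)/2.9397 = 0.0071096.
Annualise by dividing by T: 0.0071096 / (120/360) = 0.021329 → 2.13%.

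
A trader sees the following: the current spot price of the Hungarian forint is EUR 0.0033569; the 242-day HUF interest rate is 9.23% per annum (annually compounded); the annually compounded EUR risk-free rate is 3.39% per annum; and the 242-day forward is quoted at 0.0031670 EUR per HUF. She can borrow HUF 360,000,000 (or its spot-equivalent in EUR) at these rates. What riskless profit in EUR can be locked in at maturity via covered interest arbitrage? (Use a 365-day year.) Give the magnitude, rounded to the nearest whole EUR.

T = 242/365 years.
Route A — deposit HUF, sell forward: 360,000,000 × 1.060281606 × 0.0031670 = EUR 1,208,848.26.
Route B — convert at spot, deposit EUR: 360,000,000 × 0.0033569 × 1.022349684 = EUR 1,235,493.24.
The quoted forward undervalues HUF, so borrow HUF, convert to EUR at spot, deposit the EUR at 3.39%, and buy HUF forward at 0.0031670 to cover the loan.
Profit = 1,235,493.24 − 1,208,848.26 = EUR 26,645.

EUR 26,645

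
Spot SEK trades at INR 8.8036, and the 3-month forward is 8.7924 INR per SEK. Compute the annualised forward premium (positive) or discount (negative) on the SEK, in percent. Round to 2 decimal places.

-0.51%

T = 3/12 years.
SEK trades forward at -0.12722% vs spot over the period.
Annualise by dividing by T: -0.0012722 / (3/12) = -0.005089 → -0.51%.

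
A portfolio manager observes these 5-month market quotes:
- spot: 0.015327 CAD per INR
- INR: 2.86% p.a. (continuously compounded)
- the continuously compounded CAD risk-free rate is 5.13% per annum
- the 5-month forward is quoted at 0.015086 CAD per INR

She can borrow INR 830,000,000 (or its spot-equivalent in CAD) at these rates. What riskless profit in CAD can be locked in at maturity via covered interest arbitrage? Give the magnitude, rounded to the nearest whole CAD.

CAD 324,771

T = 5/12 years.
Route A — deposit INR, sell forward: 830,000,000 × 1.011987953 × 0.015086 = CAD 12,671,485.71.
Route B — convert at spot, deposit CAD: 830,000,000 × 0.015327 × 1.0216050817 = CAD 12,996,257.10.
The quoted forward undervalues INR, so borrow INR, convert to CAD at spot, deposit the CAD at 5.13%, and buy INR forward at 0.015086 to cover the loan.
Arbitrage profit = |12,671,485.71 − 12,996,257.10| = CAD 324,771.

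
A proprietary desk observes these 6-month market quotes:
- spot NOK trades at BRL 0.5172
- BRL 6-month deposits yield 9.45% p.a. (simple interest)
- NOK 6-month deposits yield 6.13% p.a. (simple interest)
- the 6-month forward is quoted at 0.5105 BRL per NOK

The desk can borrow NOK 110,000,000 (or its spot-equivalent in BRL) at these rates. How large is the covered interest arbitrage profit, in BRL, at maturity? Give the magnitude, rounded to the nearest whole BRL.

BRL 1,703,996

T = 6/12 years.
Route A — deposit NOK, sell forward: 110,000,000 × 1.030650 × 0.5105 = BRL 57,876,150.75.
Route B — convert at spot, deposit BRL: 110,000,000 × 0.5172 × 1.047250 = BRL 59,580,147.00.
The quoted forward undervalues NOK, so borrow NOK, convert to BRL at spot, deposit the BRL at 9.45%, and buy NOK forward at 0.5105 to cover the loan.
Arbitrage profit = |57,876,150.75 − 59,580,147.00| = BRL 1,703,996.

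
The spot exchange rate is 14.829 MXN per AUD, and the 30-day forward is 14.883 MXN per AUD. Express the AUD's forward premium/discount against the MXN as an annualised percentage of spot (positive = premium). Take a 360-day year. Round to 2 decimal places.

T = 30/360 years.
AUD trades forward at +0.36415% vs spot over the period.
Per annum: 0.0036415 / (30/360) = 0.043698 = 4.37%.

+4.37%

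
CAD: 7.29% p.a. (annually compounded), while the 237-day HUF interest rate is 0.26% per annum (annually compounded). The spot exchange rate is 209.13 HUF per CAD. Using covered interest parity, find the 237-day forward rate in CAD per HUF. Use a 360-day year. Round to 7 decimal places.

0.0049999

T = 237/360 years.
Growth of 1 HUF over T: (1 + 0.0026)^(237/360) = 1.0017109.
CAD accumulates by (1 + 0.0729)^(237/360) = 1.0474135.
CIP: F = S · (grow HUF)/(grow CAD) = 209.13 × 1.0017109/1.0474135 = 200.0049 HUF per CAD.
Quoted the other way: 1/200.0049 = 0.0049999 CAD per HUF.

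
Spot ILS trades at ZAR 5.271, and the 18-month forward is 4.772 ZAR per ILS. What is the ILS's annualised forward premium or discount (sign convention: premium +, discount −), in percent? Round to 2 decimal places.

-6.31%

T = 18/12 years.
(F − S)/S = (4.772 − 5.271)/5.271 = -0.0946689.
Annualise by dividing by T: -0.0946689 / (18/12) = -0.063113 → -6.31%.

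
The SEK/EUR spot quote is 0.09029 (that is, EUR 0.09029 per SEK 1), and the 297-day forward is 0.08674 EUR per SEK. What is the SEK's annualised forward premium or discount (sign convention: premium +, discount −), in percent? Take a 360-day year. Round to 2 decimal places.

T = 297/360 years.
(F − S)/S = (0.08674 − 0.09029)/0.09029 = -0.0393178.
Annualise by dividing by T: -0.0393178 / (297/360) = -0.047658 → -4.77%.

-4.77%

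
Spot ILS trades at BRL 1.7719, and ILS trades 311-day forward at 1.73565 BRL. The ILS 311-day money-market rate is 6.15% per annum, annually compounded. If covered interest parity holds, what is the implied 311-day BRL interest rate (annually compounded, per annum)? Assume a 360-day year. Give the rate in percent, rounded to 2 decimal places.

3.64%

T = 311/360 years.
CIP gives F = S · g_BRL/g_ILS, so g_BRL/g_ILS = 1.73565/1.7719 = 0.9795417.
ILS growth factor: (1 + 0.0615)^(311/360) = 1.0529118.
So the BRL growth factor = 1.031371.
Annualise: 1.031371^(360/311) − 1 = 0.036403 = 3.64%.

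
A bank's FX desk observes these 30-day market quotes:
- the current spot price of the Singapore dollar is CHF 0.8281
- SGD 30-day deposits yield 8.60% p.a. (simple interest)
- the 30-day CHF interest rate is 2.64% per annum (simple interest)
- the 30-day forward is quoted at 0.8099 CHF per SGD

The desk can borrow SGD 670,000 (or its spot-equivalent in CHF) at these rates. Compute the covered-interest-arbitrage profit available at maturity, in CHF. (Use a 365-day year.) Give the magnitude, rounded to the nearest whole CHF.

T = 30/365 years.
Route A — deposit SGD, sell forward: 670,000 × 1.00706849 × 0.8099 = CHF 546,468.60.
Route B — convert at spot, deposit CHF: 670,000 × 0.8281 × 1.00216986 = CHF 556,030.90.
The quoted forward undervalues SGD, so borrow SGD, convert to CHF at spot, deposit the CHF at 2.64%, and buy SGD forward at 0.8099 to cover the loan.
Arbitrage profit = |546,468.60 − 556,030.90| = CHF 9,562.

CHF 9,562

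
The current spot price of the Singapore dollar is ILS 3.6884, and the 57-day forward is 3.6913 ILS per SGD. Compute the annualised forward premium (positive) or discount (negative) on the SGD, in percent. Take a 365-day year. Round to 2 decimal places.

T = 57/365 years.
SGD trades forward at +0.07862% vs spot over the period.
Per annum: 0.0007862 / (57/365) = 0.005034 = 0.50%.

+0.50%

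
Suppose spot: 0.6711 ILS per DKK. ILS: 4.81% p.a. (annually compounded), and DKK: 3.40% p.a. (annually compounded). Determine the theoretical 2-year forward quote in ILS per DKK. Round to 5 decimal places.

0.68953

T = 2 years.
Growth of 1 ILS over T: (1 + 0.0481)^2 = 1.0985136.
Growth of 1 DKK over T: (1 + 0.0340)^2 = 1.069156.
Forward (ILS per DKK) = 0.6711 × 1.0985136 / 1.069156 = 0.6895275.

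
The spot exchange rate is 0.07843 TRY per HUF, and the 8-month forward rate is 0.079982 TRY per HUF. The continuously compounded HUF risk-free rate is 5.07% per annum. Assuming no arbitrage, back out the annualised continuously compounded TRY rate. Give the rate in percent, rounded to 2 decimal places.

8.01%

T = 8/12 years.
By CIP, F/S equals the TRY-to-HUF growth ratio: 0.079982/0.07843 = 1.0197883.
HUF growth factor: e^(0.0507×8/12) = 1.0343777.
That pins the TRY growth at 1.0548463.
Take logs: ln 1.0548463 / (8/12) = 0.080093, so 8.01%.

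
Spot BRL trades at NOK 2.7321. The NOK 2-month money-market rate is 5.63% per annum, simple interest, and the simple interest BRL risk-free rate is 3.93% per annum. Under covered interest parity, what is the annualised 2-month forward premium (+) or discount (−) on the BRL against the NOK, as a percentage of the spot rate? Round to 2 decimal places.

+1.69%

T = 2/12 years.
No-arbitrage forward: 2.7321 × 1.0093833 / 1.006550 = 2.7397905 NOK/BRL.
(F − S)/S ÷ T = (2.7397905 − 2.7321)/2.7321/(2/12) = 0.016889 → 1.69%.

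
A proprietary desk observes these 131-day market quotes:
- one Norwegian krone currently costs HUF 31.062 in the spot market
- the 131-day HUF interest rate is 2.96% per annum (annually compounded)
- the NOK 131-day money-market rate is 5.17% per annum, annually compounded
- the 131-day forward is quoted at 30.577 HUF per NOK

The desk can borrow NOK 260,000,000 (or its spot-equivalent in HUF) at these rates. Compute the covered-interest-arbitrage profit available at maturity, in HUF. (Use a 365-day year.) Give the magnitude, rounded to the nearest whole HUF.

T = 131/365 years.
Invest the NOK and cover forward: 260,000,000 × 1.01825624783 × 30.577 = HUF 8,095,157,535.37.
Convert at spot and invest in HUF: 260,000,000 × 31.062 × 1.010524363883 = HUF 8,161,116,025.64.
The quoted forward undervalues NOK, so borrow NOK, convert to HUF at spot, deposit the HUF at 2.96%, and buy NOK forward at 30.577 to cover the loan.
The gap between the two covered legs is HUF 65,958,490.

HUF 65,958,490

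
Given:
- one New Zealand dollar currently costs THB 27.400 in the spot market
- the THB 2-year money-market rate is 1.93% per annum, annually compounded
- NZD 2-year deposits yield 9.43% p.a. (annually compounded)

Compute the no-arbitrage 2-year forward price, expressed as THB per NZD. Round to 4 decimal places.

T = 2 years.
THB accumulates by (1 + 0.0193)^2 = 1.03897249.
Growth of 1 NZD over T: (1 + 0.0943)^2 = 1.19749249.
Forward (THB per NZD) = 27.4 × 1.03897249 / 1.19749249 = 23.772881.

23.7729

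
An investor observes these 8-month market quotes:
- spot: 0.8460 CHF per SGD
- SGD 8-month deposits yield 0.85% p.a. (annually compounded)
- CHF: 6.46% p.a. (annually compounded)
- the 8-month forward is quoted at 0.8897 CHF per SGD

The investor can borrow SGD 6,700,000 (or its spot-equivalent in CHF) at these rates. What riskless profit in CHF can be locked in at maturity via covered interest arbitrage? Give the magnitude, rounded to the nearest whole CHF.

CHF 84,966

T = 8/12 years.
Route A — deposit SGD, sell forward: 6,700,000 × 1.005658669 × 0.8897 = CHF 5,994,721.27.
Route B — convert at spot, deposit CHF: 6,700,000 × 0.8460 × 1.042615814 = CHF 5,909,754.96.
The quoted forward overvalues SGD, so borrow CHF, buy SGD at spot, deposit the SGD at 0.85%, and sell the proceeds forward at 0.8897.
Arbitrage profit = |5,994,721.27 − 5,909,754.96| = CHF 84,966.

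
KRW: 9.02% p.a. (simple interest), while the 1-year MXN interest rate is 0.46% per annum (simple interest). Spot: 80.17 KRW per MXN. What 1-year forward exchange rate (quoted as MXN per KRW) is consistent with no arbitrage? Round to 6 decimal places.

0.011494

T = 1 year.
Growth of 1 KRW over T: 1 + 0.0902×1 = 1.090200.
MXN accumulates by 1 + 0.0046×1 = 1.004600.
CIP: F = S · (grow KRW)/(grow MXN) = 80.17 × 1.090200/1.004600 = 87.00113 KRW per MXN.
Invert for MXN per KRW: 1 / 87.00113 = 0.011494.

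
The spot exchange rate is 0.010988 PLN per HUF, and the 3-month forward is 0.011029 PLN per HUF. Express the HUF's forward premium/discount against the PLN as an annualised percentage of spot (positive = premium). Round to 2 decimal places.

T = 3/12 years.
(F − S)/S = (0.011029 − 0.010988)/0.010988 = 0.0037313.
Per annum: 0.0037313 / (3/12) = 0.014925 = 1.49%.

+1.49%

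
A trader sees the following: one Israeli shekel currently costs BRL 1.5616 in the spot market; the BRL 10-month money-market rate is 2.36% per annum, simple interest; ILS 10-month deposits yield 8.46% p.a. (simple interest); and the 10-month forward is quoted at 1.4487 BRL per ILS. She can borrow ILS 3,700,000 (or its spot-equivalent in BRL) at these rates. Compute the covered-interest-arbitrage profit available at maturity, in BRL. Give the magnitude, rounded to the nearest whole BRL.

BRL 153,469

T = 10/12 years.
Invest the ILS and cover forward: 3,700,000 × 1.070500 × 1.4487 = BRL 5,738,083.40.
Convert at spot and invest in BRL: 3,700,000 × 1.5616 × 1.019666667 = BRL 5,891,552.43.
The quoted forward undervalues ILS, so borrow ILS, convert to BRL at spot, deposit the BRL at 2.36%, and buy ILS forward at 1.4487 to cover the loan.
Arbitrage profit = |5,738,083.40 − 5,891,552.43| = BRL 153,469.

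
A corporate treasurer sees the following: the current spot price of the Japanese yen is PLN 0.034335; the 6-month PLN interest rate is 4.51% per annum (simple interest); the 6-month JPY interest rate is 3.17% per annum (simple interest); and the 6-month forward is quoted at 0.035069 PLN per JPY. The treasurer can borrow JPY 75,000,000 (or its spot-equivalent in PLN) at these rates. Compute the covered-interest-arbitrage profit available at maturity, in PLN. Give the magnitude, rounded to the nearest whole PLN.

T = 6/12 years.
Keep in JPY, deliver into the forward: 75,000,000·1.015850·0.035069 = PLN 2,671,863.27.
Swap to PLN now, deposit: 75,000,000·0.034335·1.022550 = PLN 2,633,194.07.
The quoted forward overvalues JPY, so borrow PLN, buy JPY at spot, deposit the JPY at 3.17%, and sell the proceeds forward at 0.035069.
The gap between the two covered legs is PLN 38,669.

PLN 38,669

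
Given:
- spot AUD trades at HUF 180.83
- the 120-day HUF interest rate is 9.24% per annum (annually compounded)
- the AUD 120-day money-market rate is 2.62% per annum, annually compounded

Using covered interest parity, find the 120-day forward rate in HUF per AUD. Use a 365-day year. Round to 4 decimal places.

184.5850

T = 120/365 years.
HUF accumulates by (1 + 0.0924)^(120/365) = 1.029481717.
Growth of 1 AUD over T: (1 + 0.0262)^(120/365) = 1.008539044.
So F = 180.83 × 1.029481717 / 1.008539044 = 184.584999 (HUF/AUD).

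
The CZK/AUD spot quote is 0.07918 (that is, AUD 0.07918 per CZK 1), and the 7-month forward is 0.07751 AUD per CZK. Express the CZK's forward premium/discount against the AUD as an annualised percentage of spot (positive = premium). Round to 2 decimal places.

T = 7/12 years.
(F − S)/S = (0.07751 − 0.07918)/0.07918 = -0.0210912.
Annualise by dividing by T: -0.0210912 / (7/12) = -0.036156 → -3.62%.

-3.62%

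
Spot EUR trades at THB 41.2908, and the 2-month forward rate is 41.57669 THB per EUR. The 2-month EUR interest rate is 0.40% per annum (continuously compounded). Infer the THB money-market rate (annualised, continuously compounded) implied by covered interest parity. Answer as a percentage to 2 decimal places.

4.54%

T = 2/12 years.
By CIP, F/S equals the THB-to-EUR growth ratio: 41.57669/41.2908 = 1.0069238.
EUR growth factor: e^(0.0040×2/12) = 1.0006669.
So the THB growth factor = 1.0075953.
Take logs: ln 1.0075953 / (2/12) = 0.045400, so 4.54%.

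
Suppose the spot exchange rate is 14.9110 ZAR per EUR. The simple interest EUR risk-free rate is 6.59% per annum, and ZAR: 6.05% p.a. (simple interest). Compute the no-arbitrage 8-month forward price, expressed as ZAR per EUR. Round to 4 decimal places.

14.8596

T = 8/12 years.
Growth of 1 ZAR over T: 1 + 0.0605×8/12 = 1.04033333.
Growth of 1 EUR over T: 1 + 0.0659×8/12 = 1.04393333.
So F = 14.911 × 1.04033333 / 1.04393333 = 14.859579 (ZAR/EUR).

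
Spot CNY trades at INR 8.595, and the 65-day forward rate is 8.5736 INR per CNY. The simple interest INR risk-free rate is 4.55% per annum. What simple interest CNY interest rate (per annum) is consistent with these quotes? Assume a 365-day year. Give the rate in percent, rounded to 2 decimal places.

T = 65/365 years.
CIP gives F = S · g_INR/g_CNY, so g_INR/g_CNY = 8.5736/8.595 = 0.9975102.
The INR side grows by 1 + 0.0455×65/365 = 1.0081027.
So the CNY growth factor = 1.0106189.
(1.0106189 − 1)/T = 0.059629, i.e. 5.96%.

5.96%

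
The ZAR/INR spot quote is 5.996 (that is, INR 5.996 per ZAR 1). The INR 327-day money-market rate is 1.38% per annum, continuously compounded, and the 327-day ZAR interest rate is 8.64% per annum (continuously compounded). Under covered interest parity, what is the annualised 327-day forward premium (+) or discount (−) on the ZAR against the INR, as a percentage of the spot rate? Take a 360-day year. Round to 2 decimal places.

T = 327/360 years.
F = S · g_INR/g_ZAR = 5.996 × 1.0126139/1.0816417 = 5.613350.
(F − S)/S ÷ T = (5.613350 − 5.996)/5.996/(327/360) = -0.070258 → -7.03%.

-7.03%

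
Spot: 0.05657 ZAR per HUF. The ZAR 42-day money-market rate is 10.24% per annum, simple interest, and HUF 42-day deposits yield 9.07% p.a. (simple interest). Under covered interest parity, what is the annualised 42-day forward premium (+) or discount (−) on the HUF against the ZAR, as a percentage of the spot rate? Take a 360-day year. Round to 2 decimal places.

T = 42/360 years.
CIP forward (ZAR per HUF) = 0.05657 × 1.0119467/1.0105817 = 0.05664641.
(F − S)/S ÷ T = (0.05664641 − 0.05657)/0.05657/(42/360) = 0.011578 → 1.16%.

+1.16%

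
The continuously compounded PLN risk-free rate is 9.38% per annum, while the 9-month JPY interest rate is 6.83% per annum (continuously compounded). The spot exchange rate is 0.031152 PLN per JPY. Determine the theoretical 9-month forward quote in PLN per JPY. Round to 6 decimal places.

0.031754

T = 9/12 years.
Growth of 1 PLN over T: e^(0.0938×9/12) = 1.0728836.
JPY accumulates by e^(0.0683×9/12) = 1.0525597.
So F = 0.031152 × 1.0728836 / 1.0525597 = 0.03175351 (PLN/JPY).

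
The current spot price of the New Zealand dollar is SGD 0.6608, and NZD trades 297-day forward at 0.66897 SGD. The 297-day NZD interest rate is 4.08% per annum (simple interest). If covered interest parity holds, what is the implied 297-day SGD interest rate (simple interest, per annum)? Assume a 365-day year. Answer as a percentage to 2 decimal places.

5.65%

T = 297/365 years.
F/S = 0.66897/0.6608 = 1.0123638 = (growth of SGD) / (growth of NZD).
The NZD side grows by 1 + 0.0408×297/365 = 1.0331989.
Hence g_SGD = 1.0459732.
r = (1.0459732 − 1)/(297/365) = 0.056499 → 5.65%.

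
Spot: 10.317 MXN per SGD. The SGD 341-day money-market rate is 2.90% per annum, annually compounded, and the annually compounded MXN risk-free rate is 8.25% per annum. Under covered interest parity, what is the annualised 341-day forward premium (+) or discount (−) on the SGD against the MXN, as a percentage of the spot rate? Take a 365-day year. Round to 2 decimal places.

+5.19%

T = 341/365 years.
CIP forward (MXN per SGD) = 10.317 × 1.0768722/1.0270676 = 10.817292.
(F − S)/S ÷ T = (10.817292 − 10.317)/10.317/(341/365) = 0.051905 → 5.19%.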